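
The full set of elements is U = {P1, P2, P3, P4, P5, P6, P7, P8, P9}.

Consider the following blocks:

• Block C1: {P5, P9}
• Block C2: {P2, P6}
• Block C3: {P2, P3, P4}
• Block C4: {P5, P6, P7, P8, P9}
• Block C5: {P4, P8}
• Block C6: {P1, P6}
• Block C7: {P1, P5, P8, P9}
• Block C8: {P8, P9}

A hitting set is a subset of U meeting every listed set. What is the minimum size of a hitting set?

The 3 elements {P4, P6, P9} hit every block.
The blocks C1, C3, C6 are pairwise disjoint, so any hitting set needs a separate element for each — at least 3. Hence 3 is optimal.

3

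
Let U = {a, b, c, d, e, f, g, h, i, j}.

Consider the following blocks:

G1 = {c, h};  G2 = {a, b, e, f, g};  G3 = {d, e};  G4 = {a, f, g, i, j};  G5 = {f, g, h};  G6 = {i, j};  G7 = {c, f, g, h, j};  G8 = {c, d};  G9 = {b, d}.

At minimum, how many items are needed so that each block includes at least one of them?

4

T = {d, f, h, j} meets every block (each contains at least one member of T), and |T| = 4.
No choice of 3 items meets every block, so 4 is the minimum.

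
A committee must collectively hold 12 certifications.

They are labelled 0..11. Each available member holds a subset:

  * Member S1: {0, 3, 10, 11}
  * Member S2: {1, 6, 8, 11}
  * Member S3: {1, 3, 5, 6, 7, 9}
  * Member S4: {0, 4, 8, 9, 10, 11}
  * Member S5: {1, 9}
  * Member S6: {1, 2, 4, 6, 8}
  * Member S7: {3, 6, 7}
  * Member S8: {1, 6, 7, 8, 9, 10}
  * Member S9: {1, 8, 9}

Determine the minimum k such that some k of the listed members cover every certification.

3

Take {S1, S3, S6}. Their union is {0, 1, 2, 3, 4, 5, 6, 7, 8, 9, 10, 11}, which is all 12 certifications.
Only S6 contains 2, so S6 is forced; the remaining 7 certifications need at least 2 more members (each remaining member adds at most 4) — so at least 3 members are needed, and 3 is optimal.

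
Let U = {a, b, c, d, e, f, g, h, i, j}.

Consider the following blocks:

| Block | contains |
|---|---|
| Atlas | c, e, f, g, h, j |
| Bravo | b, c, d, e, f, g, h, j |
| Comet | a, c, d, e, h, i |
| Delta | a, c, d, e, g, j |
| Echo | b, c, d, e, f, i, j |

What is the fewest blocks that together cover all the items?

Bravo and Comet together: Bravo ∪ Comet = {a, b, c, d, e, f, g, h, i, j} — every item is covered.
No single block has all 10 items (the largest, Bravo, has 8), so 2 is optimal.

2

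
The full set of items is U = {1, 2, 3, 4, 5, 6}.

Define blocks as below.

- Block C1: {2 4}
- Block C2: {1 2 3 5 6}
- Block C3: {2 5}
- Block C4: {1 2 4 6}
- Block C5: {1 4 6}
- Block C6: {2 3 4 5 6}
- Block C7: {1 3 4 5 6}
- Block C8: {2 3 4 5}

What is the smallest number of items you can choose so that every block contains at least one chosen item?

2

H = {4, 5} meets every block (each contains at least one member of H), and |H| = 2.
The blocks C3, C5 are pairwise disjoint, so any hitting set needs a separate item for each — at least 2. Hence 2 is optimal.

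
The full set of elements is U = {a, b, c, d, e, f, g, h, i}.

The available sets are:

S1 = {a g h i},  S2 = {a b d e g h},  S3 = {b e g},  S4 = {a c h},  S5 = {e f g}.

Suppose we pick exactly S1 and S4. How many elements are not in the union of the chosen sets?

4

Union of S1, S4 = {a, c, g, h, i}.
Not covered: b, d, e, f — 4 elements.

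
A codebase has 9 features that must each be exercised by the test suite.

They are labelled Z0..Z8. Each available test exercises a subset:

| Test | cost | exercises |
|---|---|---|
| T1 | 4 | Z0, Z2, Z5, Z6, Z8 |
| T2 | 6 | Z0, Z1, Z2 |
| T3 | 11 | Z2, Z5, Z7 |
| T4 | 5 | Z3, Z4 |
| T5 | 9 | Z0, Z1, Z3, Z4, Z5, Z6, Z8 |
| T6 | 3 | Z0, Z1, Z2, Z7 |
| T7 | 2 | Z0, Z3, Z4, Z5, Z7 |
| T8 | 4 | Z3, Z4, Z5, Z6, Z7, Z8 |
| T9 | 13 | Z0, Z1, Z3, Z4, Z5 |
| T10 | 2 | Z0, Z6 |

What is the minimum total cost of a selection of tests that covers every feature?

7

T6, T8 together cover every feature (T6 ∪ T8 = {Z0, Z1, Z2, Z3, Z4, Z5, Z6, Z7, Z8}); total cost 3 + 4 = 7.
The greedy pick T7, T1, T6 costs 9; no covering selection beats 7.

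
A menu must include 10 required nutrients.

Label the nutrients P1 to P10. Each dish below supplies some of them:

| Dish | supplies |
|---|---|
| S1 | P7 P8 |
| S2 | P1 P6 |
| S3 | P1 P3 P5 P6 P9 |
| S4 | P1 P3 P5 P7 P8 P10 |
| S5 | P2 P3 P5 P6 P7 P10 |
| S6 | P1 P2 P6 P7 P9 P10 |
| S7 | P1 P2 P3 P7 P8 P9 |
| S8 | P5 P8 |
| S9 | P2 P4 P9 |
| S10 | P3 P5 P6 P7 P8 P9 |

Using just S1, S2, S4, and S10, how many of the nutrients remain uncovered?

Union of S1, S2, S4, S10 = {P1, P3, P5, P6, P7, P8, P9, P10}.
Not covered: P2, P4 — 2 nutrients.

2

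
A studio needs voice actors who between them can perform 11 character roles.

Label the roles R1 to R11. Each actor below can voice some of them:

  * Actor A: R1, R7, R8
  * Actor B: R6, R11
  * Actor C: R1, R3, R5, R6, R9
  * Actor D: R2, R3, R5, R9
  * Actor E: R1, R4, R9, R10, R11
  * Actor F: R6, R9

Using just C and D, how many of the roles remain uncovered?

5

Union of C, D = {R1, R2, R3, R5, R6, R9}.
Not covered: R4, R7, R8, R10, R11 — 5 roles.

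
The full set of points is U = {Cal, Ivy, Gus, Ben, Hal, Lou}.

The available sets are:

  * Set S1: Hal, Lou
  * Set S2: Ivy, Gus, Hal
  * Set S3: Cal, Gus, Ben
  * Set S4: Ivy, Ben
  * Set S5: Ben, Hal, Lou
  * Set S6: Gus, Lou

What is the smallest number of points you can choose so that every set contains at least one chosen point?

H = {Ivy, Ben, Lou} meets every set (each contains at least one member of H), and |H| = 3.
No choice of 2 points meets every set, so 3 is the minimum.

3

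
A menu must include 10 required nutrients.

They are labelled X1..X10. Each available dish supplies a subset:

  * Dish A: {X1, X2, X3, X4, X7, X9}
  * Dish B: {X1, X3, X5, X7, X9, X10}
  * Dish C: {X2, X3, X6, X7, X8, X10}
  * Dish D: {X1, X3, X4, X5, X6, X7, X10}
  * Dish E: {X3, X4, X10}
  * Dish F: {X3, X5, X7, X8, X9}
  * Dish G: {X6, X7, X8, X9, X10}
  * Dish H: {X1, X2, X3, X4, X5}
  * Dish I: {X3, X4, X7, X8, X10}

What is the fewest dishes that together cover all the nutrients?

2

Take {G, H}. Their union is {X1, X2, X3, X4, X5, X6, X7, X8, X9, X10}, which is all 10 nutrients.
No single dish has all 10 nutrients (the largest, D, has 7), so 2 is optimal.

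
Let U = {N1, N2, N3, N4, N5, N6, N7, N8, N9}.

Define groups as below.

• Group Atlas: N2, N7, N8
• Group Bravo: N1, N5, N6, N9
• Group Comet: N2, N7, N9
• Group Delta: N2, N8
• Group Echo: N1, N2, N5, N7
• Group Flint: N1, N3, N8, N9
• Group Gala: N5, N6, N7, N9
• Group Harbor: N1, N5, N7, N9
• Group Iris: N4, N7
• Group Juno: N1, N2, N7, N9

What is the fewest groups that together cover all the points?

4

Bravo and Echo and Flint and Iris together: Bravo ∪ Echo ∪ Flint ∪ Iris = {N1, N2, N3, N4, N5, N6, N7, N8, N9} — every point is covered.
No 3 of the 10 groups cover everything (all 120 combinations miss at least one point), so 4 is optimal.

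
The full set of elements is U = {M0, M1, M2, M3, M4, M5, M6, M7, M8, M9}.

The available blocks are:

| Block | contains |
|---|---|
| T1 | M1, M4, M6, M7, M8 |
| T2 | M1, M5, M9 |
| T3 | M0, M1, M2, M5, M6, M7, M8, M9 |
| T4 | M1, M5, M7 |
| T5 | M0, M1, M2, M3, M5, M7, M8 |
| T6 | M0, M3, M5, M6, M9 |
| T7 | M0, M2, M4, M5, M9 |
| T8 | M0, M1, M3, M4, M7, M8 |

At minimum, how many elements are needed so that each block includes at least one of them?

2

The 2 elements {M5, M7} hit every block.
No single element lies in every block, so at least 2 are needed and 2 is optimal.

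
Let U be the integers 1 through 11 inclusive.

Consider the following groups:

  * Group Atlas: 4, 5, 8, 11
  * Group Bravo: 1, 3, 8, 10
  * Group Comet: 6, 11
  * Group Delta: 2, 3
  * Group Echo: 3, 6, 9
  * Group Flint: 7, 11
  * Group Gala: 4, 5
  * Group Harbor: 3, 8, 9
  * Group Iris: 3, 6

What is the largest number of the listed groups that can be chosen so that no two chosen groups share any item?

Comet, Delta, Gala are pairwise disjoint (Comet={6,11}; Delta={2,3}; Gala={4,5}).
Every remaining group overlaps one of these, and no 4 of the listed groups are pairwise disjoint, so 3 is the maximum.

3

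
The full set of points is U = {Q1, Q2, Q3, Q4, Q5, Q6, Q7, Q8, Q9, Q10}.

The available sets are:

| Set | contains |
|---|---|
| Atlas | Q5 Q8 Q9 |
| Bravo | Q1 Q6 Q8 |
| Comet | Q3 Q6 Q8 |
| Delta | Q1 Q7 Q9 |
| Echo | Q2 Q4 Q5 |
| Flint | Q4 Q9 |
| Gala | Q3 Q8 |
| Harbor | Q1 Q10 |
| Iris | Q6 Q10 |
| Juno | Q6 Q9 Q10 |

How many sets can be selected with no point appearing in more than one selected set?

4

Delta, Echo, Gala, Iris are pairwise disjoint (Delta={Q1,Q7,Q9}; Echo={Q2,Q4,Q5}; Gala={Q3,Q8}; Iris={Q6,Q10}).
Every remaining set overlaps one of these, and no 5 of the listed sets are pairwise disjoint, so 4 is the maximum.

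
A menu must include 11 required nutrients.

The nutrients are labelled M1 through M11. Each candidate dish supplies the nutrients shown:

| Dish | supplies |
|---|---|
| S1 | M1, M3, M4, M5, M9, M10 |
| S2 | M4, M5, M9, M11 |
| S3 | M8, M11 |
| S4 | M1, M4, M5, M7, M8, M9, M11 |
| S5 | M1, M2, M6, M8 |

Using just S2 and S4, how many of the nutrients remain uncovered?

4

Union of S2, S4 = {M1, M4, M5, M7, M8, M9, M11}.
Not covered: M2, M3, M6, M10 — 4 nutrients.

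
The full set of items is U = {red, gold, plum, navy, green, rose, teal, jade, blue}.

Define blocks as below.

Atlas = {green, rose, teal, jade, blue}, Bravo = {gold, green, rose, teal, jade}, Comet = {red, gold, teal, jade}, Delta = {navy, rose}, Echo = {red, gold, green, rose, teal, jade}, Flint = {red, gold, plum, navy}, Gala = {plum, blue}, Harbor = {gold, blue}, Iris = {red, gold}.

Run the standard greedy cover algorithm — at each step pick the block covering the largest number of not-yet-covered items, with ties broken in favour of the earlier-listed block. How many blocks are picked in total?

3

Greedy: pick Echo (covers 6 new) → pick Flint (covers 2 new) → pick Atlas (covers 1 new). Total picks: 3.
(The true minimum cover uses only 2 blocks, so greedy is not optimal here.)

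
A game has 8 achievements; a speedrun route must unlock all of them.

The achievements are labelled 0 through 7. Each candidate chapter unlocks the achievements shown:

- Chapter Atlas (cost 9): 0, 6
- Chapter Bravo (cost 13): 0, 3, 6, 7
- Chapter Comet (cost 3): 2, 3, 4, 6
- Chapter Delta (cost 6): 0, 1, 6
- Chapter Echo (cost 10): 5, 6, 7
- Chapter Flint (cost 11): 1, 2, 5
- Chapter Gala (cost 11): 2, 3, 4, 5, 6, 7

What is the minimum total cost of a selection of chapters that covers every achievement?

17

Delta, Gala together cover every achievement (Delta ∪ Gala = {0, 1, 2, 3, 4, 5, 6, 7}); total cost 6 + 11 = 17.
The greedy pick Comet, Delta, Echo costs 19; no covering selection beats 17.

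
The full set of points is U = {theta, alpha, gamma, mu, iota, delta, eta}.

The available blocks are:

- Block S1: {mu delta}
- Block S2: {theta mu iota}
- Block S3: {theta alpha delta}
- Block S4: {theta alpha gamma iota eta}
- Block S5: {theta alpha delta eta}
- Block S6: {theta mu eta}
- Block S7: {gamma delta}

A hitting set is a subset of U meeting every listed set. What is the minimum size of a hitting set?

2

Take H = {theta, delta}. Each listed block contains at least one of these, so H is a hitting set of size 2.
The blocks S1, S4 are pairwise disjoint, so any hitting set needs a separate point for each — at least 2. Hence 2 is optimal.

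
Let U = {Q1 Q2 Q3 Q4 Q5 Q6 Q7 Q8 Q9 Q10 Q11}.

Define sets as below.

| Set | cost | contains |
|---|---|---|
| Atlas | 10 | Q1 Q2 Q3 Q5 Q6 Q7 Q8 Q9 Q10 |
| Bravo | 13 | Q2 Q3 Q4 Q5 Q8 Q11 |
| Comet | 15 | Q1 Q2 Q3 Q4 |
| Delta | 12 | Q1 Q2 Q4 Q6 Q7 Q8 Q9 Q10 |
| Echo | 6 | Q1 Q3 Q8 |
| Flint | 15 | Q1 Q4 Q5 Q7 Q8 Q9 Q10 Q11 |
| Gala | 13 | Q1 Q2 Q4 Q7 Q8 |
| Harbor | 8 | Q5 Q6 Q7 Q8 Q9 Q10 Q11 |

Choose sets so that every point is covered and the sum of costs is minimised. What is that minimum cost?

23

Atlas, Bravo together cover every point (Atlas ∪ Bravo = {Q1, Q2, Q3, Q4, Q5, Q6, Q7, Q8, Q9, Q10, Q11}); total cost 10 + 13 = 23.
No covering selection has total cost below 23.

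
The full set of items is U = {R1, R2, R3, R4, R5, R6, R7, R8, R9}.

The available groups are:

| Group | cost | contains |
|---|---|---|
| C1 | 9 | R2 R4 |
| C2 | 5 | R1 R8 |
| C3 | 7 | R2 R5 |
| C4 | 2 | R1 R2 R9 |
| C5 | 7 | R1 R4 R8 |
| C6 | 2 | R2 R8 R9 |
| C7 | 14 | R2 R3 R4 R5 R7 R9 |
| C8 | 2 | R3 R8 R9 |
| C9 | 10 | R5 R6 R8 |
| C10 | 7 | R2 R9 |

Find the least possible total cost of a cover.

C4, C7, C9 together cover every item (C4 ∪ C7 ∪ C9 = {R1, R2, R3, R4, R5, R6, R7, R8, R9}); total cost 2 + 14 + 10 = 26.
The greedy pick C4, C8, C7, C9 costs 28; no covering selection beats 26.

26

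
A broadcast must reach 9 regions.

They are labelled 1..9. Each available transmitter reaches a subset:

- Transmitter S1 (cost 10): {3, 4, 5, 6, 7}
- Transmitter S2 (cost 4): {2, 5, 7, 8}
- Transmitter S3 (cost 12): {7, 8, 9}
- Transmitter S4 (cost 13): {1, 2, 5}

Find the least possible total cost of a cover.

35

S1, S3, S4 together cover every region (S1 ∪ S3 ∪ S4 = {1, 2, 3, 4, 5, 6, 7, 8, 9}); total cost 10 + 12 + 13 = 35.
The greedy pick S2, S1, S3, S4 costs 39; no covering selection beats 35.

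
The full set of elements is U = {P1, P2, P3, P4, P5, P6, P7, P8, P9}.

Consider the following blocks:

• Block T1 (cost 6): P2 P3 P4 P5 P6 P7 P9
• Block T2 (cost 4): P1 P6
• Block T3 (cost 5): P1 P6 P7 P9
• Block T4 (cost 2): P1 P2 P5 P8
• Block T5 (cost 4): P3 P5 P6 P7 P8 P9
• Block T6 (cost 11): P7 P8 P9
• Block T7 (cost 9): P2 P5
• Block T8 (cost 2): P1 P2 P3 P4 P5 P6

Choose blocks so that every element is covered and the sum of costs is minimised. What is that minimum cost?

T5, T8 together cover every element (T5 ∪ T8 = {P1, P2, P3, P4, P5, P6, P7, P8, P9}); total cost 4 + 2 = 6.
No covering selection has total cost below 6.

6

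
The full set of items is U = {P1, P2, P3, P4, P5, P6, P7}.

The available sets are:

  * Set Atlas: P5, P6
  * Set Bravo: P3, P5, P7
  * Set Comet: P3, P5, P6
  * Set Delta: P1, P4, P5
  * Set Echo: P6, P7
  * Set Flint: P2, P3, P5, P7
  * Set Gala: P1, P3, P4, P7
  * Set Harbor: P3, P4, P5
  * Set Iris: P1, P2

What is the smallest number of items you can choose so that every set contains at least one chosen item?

H = {P2, P5, P7} meets every set (each contains at least one member of H), and |H| = 3.
The sets Echo, Harbor, Iris are pairwise disjoint, so any hitting set needs a separate item for each — at least 3. Hence 3 is optimal.

3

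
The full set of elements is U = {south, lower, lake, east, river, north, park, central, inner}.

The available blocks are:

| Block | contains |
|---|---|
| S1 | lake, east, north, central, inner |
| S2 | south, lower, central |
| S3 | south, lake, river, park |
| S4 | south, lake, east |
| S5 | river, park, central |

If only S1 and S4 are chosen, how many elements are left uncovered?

3

Union of S1, S4 = {south, lake, east, north, central, inner}.
Not covered: lower, river, park — 3 elements.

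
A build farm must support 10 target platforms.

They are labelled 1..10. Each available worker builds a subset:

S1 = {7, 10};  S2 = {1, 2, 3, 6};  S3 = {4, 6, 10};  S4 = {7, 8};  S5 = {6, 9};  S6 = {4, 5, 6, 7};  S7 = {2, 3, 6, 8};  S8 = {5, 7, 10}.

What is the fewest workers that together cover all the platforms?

5

S2 and S3 and S4 and S5 and S8 together: S2 ∪ S3 ∪ S4 ∪ S5 ∪ S8 = {1, 2, 3, 4, 5, 6, 7, 8, 9, 10} — every platform is covered.
No 4 of the 8 workers cover everything (all 70 combinations miss at least one platform), so 5 is optimal.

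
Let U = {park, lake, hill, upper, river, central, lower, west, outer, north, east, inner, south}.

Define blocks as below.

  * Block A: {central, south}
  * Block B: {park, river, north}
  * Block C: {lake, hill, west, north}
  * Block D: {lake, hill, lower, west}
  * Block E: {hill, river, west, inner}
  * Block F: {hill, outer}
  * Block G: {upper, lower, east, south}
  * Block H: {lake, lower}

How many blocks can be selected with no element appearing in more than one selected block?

4

A, B, F, H are pairwise disjoint (A={central,south}; B={park,river,north}; F={hill,outer}; H={lake,lower}).
Every remaining block overlaps one of these, and no 5 of the listed blocks are pairwise disjoint, so 4 is the maximum.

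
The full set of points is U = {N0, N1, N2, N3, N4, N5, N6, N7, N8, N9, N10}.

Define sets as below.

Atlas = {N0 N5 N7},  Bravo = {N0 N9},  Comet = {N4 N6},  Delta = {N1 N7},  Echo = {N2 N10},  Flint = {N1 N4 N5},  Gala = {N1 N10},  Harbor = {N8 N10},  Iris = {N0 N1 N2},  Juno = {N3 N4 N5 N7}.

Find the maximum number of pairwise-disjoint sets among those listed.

Bravo, Comet, Delta, Echo are pairwise disjoint (Bravo={N0,N9}; Comet={N4,N6}; Delta={N1,N7}; Echo={N2,N10}).
Every remaining set overlaps one of these, and no 5 of the listed sets are pairwise disjoint, so 4 is the maximum.

4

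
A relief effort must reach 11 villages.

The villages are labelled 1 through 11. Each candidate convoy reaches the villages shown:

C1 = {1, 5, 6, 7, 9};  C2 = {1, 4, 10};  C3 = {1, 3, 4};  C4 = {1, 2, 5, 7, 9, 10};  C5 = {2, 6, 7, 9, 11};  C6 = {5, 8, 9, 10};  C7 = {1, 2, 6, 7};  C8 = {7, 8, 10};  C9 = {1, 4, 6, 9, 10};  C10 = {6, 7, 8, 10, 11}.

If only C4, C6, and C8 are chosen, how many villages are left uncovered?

Union of C4, C6, C8 = {1, 2, 5, 7, 8, 9, 10}.
Not covered: 3, 4, 6, 11 — 4 villages.

4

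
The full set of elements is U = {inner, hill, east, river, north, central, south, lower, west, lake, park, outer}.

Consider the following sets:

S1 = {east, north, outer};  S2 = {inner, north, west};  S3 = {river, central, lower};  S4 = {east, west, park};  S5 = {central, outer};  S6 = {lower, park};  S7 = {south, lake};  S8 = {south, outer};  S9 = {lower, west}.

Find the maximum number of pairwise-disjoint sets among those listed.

S2, S5, S6, S7 are pairwise disjoint (S2={inner,north,west}; S5={central,outer}; S6={lower,park}; S7={south,lake}).
Every remaining set overlaps one of these, and no 5 of the listed sets are pairwise disjoint, so 4 is the maximum.

4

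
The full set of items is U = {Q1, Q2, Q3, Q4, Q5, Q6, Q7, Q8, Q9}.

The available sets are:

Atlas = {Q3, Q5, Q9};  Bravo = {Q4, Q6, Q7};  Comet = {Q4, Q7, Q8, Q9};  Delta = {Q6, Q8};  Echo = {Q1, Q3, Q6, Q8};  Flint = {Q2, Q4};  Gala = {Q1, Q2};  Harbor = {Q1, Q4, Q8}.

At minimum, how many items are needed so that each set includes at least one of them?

4

Take H = {Q1, Q3, Q4, Q6}. Each listed set contains at least one of these, so H is a hitting set of size 4.
No choice of 3 items meets every set, so 4 is the minimum.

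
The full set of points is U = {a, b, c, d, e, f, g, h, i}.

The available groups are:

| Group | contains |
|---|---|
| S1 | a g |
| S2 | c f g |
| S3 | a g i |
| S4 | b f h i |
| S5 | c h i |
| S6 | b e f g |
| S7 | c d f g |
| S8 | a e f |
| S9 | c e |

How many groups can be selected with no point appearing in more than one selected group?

S1, S4, S9 are pairwise disjoint (S1={a,g}; S4={b,f,h,i}; S9={c,e}).
Every remaining group overlaps one of these, and no 4 of the listed groups are pairwise disjoint, so 3 is the maximum.

3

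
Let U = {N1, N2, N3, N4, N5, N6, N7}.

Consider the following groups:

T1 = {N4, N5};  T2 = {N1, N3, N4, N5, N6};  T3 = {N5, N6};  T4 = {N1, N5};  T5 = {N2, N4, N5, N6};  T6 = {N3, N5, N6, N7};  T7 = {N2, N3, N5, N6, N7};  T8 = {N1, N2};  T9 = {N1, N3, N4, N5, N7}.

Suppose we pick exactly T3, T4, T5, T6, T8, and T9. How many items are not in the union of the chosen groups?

0

Union of T3, T4, T5, T6, T8, T9 = {N1, N2, N3, N4, N5, N6, N7} — that's every item, so 0 are uncovered.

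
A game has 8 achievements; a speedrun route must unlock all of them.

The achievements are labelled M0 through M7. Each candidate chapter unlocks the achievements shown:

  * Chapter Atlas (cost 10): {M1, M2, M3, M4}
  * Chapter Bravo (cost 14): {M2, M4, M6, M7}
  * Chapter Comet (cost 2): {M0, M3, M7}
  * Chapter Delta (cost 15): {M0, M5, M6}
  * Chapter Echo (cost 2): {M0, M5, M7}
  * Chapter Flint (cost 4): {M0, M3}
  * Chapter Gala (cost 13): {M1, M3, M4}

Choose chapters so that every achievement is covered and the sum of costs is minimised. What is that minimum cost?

Atlas, Bravo, Echo together cover every achievement (Atlas ∪ Bravo ∪ Echo = {M0, M1, M2, M3, M4, M5, M6, M7}); total cost 10 + 14 + 2 = 26.
The greedy pick Comet, Echo, Atlas, Bravo costs 28; no covering selection beats 26.

26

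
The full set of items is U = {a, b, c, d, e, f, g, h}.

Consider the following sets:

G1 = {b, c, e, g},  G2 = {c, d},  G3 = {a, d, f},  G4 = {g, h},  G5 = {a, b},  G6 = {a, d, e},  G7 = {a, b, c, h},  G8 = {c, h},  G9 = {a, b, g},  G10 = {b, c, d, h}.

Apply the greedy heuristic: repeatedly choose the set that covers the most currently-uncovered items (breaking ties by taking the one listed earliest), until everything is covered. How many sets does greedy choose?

3

Greedy: pick G1 (covers 4 new) → pick G3 (covers 3 new) → pick G4 (covers 1 new). Total picks: 3.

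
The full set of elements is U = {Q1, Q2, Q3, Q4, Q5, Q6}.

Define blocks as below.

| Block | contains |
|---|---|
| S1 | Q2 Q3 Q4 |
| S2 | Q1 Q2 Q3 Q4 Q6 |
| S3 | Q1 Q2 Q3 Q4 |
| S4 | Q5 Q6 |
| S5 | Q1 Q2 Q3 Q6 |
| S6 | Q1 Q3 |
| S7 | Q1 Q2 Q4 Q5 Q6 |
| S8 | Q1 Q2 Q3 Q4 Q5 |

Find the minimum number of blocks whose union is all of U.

Take {S2, S4}. Their union is {Q1, Q2, Q3, Q4, Q5, Q6}, which is all 6 elements.
No single block has all 6 elements (the largest, S2, has 5), so 2 is optimal.

2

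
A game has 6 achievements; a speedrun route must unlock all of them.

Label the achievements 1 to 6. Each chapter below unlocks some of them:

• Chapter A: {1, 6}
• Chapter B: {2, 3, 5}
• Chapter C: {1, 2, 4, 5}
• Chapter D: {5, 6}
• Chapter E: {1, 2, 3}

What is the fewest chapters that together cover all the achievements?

3

C and D and E together: C ∪ D ∪ E = {1, 2, 3, 4, 5, 6} — every achievement is covered.
Only C contains 4, so C is forced; the remaining 2 achievements need at least 2 more chapters (each remaining chapter adds at most 1) — so at least 3 chapters are needed, and 3 is optimal.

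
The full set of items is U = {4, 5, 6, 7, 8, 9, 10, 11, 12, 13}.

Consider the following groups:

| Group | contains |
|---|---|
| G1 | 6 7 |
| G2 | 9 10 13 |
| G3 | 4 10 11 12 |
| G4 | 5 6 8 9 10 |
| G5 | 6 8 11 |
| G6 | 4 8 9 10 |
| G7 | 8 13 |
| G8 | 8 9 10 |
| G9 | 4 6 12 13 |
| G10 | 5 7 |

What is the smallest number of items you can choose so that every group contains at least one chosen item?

H = {7, 8, 10, 13} meets every group (each contains at least one member of H), and |H| = 4.
No choice of 3 items meets every group, so 4 is the minimum.

4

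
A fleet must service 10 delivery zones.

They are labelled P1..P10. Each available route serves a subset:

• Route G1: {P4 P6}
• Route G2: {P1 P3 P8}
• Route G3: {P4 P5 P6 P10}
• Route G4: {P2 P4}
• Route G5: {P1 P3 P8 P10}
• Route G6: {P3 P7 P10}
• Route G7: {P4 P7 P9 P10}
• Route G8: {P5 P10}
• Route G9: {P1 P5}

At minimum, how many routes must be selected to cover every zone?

4

G2 and G3 and G4 and G7 together: G2 ∪ G3 ∪ G4 ∪ G7 = {P1, P2, P3, P4, P5, P6, P7, P8, P9, P10} — every zone is covered.
No 3 of the 9 routes cover everything (all 84 combinations miss at least one zone), so 4 is optimal.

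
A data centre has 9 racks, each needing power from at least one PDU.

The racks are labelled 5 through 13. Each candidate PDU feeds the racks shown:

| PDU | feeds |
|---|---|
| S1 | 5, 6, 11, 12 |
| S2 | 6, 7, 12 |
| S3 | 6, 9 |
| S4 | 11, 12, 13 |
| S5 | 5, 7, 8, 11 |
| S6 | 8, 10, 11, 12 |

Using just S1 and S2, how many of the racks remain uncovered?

4

Union of S1, S2 = {5, 6, 7, 11, 12}.
Not covered: 8, 9, 10, 13 — 4 racks.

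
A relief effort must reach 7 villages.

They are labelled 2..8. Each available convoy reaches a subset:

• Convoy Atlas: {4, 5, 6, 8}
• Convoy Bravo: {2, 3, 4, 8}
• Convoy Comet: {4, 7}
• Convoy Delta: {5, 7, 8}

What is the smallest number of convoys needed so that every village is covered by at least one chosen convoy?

Take {Atlas, Bravo, Comet}. Their union is {2, 3, 4, 5, 6, 7, 8}, which is all 7 villages.
Only Bravo contains 2, so Bravo is forced; the remaining 3 villages need at least 2 more convoys (each remaining convoy adds at most 2) — so at least 3 convoys are needed, and 3 is optimal.

3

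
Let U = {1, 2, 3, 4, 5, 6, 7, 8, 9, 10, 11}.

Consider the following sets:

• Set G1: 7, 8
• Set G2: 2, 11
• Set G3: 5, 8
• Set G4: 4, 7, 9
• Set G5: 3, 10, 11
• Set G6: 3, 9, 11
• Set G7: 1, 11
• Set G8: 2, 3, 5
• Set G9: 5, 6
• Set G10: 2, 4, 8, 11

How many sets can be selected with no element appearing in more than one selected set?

G4, G7, G9 are pairwise disjoint (G4={4,7,9}; G7={1,11}; G9={5,6}).
Every remaining set overlaps one of these, and no 4 of the listed sets are pairwise disjoint, so 3 is the maximum.

3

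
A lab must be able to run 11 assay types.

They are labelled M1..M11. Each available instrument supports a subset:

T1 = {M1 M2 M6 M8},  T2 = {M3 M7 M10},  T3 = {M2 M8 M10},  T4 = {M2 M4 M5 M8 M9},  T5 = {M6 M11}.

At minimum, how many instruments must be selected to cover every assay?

4

Take {T1, T2, T4, T5}. Their union is {M1, M2, M3, M4, M5, M6, M7, M8, M9, M10, M11}, which is all 11 assays.
Only T1 contains M1, so T1 is forced; the remaining 7 assays need at least 3 more instruments (each remaining instrument adds at most 3) — so at least 4 instruments are needed, and 4 is optimal.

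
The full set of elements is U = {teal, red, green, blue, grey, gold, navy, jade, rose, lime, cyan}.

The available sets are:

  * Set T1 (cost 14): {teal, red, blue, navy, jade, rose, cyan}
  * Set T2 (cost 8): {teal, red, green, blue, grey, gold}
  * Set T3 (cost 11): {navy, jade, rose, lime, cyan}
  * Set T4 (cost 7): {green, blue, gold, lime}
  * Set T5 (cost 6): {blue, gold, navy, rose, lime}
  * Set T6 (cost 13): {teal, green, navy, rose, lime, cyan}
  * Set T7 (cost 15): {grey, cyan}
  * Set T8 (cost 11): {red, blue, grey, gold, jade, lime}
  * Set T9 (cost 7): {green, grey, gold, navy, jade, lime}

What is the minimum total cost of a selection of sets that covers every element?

T2, T3 together cover every element (T2 ∪ T3 = {teal, red, green, blue, grey, gold, navy, jade, rose, lime, cyan}); total cost 8 + 11 = 19.
The greedy pick T9, T2, T3 costs 26; no covering selection beats 19.

19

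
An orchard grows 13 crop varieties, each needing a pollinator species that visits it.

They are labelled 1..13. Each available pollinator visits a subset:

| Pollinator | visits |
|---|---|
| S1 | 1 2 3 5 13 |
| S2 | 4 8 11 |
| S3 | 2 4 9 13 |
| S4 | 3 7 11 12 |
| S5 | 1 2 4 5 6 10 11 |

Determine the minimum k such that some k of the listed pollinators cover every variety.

Take {S2, S3, S4, S5}. Their union is {1, 2, 3, 4, 5, 6, 7, 8, 9, 10, 11, 12, 13}, which is all 13 varieties.
No 3 of the 5 pollinators cover everything (all 10 combinations miss at least one variety), so 4 is optimal.

4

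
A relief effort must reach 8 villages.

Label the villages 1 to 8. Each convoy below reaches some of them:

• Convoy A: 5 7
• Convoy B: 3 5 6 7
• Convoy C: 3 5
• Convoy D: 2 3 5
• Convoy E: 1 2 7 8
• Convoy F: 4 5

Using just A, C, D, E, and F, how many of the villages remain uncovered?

1

Union of A, C, D, E, F = {1, 2, 3, 4, 5, 7, 8}.
Not covered: 6 — 1 village.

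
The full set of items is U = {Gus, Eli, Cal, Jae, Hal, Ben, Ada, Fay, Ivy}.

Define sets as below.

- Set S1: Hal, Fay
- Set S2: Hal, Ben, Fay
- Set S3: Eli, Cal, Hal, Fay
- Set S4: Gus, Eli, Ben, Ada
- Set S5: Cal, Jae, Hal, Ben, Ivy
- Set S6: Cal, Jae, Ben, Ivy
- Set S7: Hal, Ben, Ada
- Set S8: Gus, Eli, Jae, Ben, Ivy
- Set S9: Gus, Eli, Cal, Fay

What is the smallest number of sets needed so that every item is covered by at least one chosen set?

Take {S4, S5, S9}. Their union is {Gus, Eli, Cal, Jae, Hal, Ben, Ada, Fay, Ivy}, which is all 9 items.
No 2 of the 9 sets cover everything (all 36 combinations miss at least one item), so 3 is optimal.

3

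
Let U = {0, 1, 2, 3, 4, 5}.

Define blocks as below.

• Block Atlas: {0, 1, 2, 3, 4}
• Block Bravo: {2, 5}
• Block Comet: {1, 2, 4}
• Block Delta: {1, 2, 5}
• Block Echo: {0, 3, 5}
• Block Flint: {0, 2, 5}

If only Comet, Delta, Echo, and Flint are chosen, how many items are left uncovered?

0

Union of Comet, Delta, Echo, Flint = {0, 1, 2, 3, 4, 5} — that's every item, so 0 are uncovered.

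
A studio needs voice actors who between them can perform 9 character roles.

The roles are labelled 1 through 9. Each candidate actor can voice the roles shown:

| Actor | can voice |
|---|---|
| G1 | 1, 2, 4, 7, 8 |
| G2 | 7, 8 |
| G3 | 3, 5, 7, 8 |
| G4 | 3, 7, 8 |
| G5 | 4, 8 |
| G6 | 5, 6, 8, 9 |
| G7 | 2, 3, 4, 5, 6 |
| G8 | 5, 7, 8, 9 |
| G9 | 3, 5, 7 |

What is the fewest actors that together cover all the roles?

3

Take {G1, G3, G6}. Their union is {1, 2, 3, 4, 5, 6, 7, 8, 9}, which is all 9 roles.
Only G1 contains 1, so G1 is forced; the remaining 4 roles need at least 2 more actors (each remaining actor adds at most 3) — so at least 3 actors are needed, and 3 is optimal.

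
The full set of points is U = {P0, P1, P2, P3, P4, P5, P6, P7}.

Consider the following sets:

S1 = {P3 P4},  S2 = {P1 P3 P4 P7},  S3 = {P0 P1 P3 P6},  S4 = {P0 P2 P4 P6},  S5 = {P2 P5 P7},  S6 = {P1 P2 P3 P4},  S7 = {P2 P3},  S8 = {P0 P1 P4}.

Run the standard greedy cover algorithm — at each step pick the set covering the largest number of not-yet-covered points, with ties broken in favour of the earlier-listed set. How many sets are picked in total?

Greedy: pick S2 (covers 4 new) → pick S4 (covers 3 new) → pick S5 (covers 1 new). Total picks: 3.

3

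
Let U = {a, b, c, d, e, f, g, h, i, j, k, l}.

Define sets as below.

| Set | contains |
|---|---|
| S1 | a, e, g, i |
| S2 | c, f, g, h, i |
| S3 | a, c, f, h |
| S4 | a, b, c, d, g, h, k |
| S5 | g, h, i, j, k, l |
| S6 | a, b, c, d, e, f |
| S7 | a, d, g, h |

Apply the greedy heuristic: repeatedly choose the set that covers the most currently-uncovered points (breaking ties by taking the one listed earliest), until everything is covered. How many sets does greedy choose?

3

Greedy: pick S4 (covers 7 new) → pick S5 (covers 3 new) → pick S6 (covers 2 new). Total picks: 3.
(The true minimum cover uses only 2 sets, so greedy is not optimal here.)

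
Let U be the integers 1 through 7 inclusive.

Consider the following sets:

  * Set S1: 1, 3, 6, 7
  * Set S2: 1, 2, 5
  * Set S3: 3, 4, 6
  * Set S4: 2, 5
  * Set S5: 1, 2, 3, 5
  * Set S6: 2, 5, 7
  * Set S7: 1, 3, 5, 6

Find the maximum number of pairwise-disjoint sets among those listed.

S1, S4 are pairwise disjoint (S1={1,3,6,7}; S4={2,5}).
Every remaining set overlaps one of these, and no 3 of the listed sets are pairwise disjoint, so 2 is the maximum.

2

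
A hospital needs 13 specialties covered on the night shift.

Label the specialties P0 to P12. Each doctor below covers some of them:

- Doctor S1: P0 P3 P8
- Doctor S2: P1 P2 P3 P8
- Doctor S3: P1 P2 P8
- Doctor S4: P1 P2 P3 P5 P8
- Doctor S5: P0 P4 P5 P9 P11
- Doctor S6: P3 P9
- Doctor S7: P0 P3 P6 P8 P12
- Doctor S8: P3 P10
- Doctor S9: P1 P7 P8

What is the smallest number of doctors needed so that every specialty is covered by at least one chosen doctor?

S3 and S5 and S7 and S8 and S9 together: S3 ∪ S5 ∪ S7 ∪ S8 ∪ S9 = {P0, P1, P2, P3, P4, P5, P6, P7, P8, P9, P10, P11, P12} — every specialty is covered.
No 4 of the 9 doctors cover everything (all 126 combinations miss at least one specialty), so 5 is optimal.

5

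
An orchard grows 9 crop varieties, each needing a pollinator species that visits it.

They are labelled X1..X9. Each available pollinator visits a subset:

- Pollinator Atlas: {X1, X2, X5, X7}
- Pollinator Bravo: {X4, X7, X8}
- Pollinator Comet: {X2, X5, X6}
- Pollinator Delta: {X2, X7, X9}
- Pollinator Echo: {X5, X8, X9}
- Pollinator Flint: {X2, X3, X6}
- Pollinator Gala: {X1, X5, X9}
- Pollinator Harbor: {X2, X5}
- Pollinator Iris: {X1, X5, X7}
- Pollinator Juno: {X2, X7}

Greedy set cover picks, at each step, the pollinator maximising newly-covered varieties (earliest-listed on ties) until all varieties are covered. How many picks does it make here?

Greedy: pick Atlas (covers 4 new) → pick Bravo (covers 2 new) → pick Flint (covers 2 new) → pick Delta (covers 1 new). Total picks: 4.
(The true minimum cover uses only 3 pollinators, so greedy is not optimal here.)

4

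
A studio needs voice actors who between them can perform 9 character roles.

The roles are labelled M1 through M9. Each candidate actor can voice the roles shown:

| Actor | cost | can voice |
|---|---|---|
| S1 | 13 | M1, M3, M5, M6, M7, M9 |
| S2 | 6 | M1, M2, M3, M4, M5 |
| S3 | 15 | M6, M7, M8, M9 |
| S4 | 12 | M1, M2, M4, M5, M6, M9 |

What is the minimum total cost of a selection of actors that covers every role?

21

S2, S3 together cover every role (S2 ∪ S3 = {M1, M2, M3, M4, M5, M6, M7, M8, M9}); total cost 6 + 15 = 21.
No covering selection has total cost below 21.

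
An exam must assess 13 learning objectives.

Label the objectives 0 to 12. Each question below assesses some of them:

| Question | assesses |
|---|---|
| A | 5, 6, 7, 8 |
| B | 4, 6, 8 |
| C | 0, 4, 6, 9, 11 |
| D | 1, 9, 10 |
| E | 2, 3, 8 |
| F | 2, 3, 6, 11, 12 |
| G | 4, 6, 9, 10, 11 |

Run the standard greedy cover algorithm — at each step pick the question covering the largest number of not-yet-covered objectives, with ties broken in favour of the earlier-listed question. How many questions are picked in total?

Greedy: pick C (covers 5 new) → pick A (covers 3 new) → pick F (covers 3 new) → pick D (covers 2 new). Total picks: 4.

4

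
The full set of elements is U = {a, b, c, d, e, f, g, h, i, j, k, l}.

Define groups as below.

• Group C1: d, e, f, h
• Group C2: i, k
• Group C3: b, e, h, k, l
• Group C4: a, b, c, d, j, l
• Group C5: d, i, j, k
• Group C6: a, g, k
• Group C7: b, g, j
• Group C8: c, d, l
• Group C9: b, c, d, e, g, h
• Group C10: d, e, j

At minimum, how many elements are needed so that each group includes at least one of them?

The 3 elements {b, d, k} hit every group.
The groups C2, C7, C8 are pairwise disjoint, so any hitting set needs a separate element for each — at least 3. Hence 3 is optimal.

3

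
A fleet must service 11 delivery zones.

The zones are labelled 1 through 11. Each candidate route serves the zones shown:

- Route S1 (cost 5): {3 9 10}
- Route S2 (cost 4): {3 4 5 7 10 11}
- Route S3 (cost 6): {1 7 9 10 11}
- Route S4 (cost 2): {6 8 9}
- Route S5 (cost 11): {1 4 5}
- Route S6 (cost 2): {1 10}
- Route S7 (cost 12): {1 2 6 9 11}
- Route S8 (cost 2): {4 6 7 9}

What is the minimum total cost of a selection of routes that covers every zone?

18

S2, S4, S7 together cover every zone (S2 ∪ S4 ∪ S7 = {1, 2, 3, 4, 5, 6, 7, 8, 9, 10, 11}); total cost 4 + 2 + 12 = 18.
The greedy pick S8, S2, S4, S6, S7 costs 22; no covering selection beats 18.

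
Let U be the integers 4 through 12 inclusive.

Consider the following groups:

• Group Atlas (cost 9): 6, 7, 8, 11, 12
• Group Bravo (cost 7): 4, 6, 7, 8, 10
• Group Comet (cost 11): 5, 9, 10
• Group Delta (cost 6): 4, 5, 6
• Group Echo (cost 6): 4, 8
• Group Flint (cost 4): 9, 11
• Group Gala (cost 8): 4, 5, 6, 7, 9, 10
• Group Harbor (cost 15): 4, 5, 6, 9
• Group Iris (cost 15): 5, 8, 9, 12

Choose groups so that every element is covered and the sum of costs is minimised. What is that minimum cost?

Atlas, Gala together cover every element (Atlas ∪ Gala = {4, 5, 6, 7, 8, 9, 10, 11, 12}); total cost 9 + 8 = 17.
No covering selection has total cost below 17.

17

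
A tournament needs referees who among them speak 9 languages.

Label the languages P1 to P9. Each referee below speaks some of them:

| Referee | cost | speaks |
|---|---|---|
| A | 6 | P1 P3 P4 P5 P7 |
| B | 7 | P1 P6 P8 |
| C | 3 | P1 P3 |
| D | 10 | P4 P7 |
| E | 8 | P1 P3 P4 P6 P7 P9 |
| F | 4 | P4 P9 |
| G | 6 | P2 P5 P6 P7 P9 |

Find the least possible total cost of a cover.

19

A, B, G together cover every language (A ∪ B ∪ G = {P1, P2, P3, P4, P5, P6, P7, P8, P9}); total cost 6 + 7 + 6 = 19.
No covering selection has total cost below 19.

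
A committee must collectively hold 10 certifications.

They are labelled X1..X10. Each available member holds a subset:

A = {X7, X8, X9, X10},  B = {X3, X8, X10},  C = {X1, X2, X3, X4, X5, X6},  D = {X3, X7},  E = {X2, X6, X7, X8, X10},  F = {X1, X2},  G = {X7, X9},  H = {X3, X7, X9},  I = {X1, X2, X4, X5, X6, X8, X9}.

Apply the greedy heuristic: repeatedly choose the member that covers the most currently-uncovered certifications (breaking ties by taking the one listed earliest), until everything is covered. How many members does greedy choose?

Greedy: pick I (covers 7 new) → pick A (covers 2 new) → pick B (covers 1 new). Total picks: 3.
(The true minimum cover uses only 2 members, so greedy is not optimal here.)

3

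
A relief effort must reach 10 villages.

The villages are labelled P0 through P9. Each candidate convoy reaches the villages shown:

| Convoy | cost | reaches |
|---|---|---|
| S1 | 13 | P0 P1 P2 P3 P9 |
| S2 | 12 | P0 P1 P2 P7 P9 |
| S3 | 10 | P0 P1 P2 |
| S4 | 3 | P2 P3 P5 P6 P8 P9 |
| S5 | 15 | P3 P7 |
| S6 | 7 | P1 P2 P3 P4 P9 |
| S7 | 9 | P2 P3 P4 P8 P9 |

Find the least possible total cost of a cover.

22

S2, S4, S6 together cover every village (S2 ∪ S4 ∪ S6 = {P0, P1, P2, P3, P4, P5, P6, P7, P8, P9}); total cost 12 + 3 + 7 = 22.
No covering selection has total cost below 22.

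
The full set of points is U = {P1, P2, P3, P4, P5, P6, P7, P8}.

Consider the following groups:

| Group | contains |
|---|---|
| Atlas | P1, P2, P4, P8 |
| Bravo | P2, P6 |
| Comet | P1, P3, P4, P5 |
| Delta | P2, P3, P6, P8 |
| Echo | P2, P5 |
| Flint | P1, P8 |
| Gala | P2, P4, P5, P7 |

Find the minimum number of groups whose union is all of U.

Comet, Delta, and Gala cover everything between them: the union {P1, P2, P3, P4, P5, P6, P7, P8} is all of U.
Only Gala contains P7, so Gala is forced; the remaining 4 points need at least 2 more groups (each remaining group adds at most 3) — so at least 3 groups are needed, and 3 is optimal.

3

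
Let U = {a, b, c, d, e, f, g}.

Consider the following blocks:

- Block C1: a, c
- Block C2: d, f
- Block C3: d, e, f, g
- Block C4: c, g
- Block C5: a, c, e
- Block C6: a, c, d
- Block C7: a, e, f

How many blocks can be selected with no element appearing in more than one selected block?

C1, C3 are pairwise disjoint (C1={a,c}; C3={d,e,f,g}).
Every remaining block overlaps one of these, and no 3 of the listed blocks are pairwise disjoint, so 2 is the maximum.

2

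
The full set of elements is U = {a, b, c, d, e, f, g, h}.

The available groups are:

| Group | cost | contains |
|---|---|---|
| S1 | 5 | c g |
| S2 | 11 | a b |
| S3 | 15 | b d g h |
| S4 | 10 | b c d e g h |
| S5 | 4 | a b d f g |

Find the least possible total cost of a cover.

14

S4, S5 together cover every element (S4 ∪ S5 = {a, b, c, d, e, f, g, h}); total cost 10 + 4 = 14.
No covering selection has total cost below 14.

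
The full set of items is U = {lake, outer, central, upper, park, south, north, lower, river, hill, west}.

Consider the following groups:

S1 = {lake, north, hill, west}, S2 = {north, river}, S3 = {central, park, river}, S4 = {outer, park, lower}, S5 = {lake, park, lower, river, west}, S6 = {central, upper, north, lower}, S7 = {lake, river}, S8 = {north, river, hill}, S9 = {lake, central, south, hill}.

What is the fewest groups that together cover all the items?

4

Take {S4, S5, S6, S9}. Their union is {lake, outer, central, upper, park, south, north, lower, river, hill, west}, which is all 11 items.
No 3 of the 9 groups cover everything (all 84 combinations miss at least one item), so 4 is optimal.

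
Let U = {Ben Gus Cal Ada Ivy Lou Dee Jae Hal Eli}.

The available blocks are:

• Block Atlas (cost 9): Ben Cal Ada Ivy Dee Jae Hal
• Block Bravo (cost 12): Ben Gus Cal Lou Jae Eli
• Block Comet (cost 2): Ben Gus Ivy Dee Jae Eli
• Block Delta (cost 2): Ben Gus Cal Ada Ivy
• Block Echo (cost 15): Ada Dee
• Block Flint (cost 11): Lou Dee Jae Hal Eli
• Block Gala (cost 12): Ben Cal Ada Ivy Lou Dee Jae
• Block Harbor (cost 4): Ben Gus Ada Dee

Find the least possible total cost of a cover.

Delta, Flint together cover every element (Delta ∪ Flint = {Ben, Gus, Cal, Ada, Ivy, Lou, Dee, Jae, Hal, Eli}); total cost 2 + 11 = 13.
The greedy pick Comet, Delta, Flint costs 15; no covering selection beats 13.

13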